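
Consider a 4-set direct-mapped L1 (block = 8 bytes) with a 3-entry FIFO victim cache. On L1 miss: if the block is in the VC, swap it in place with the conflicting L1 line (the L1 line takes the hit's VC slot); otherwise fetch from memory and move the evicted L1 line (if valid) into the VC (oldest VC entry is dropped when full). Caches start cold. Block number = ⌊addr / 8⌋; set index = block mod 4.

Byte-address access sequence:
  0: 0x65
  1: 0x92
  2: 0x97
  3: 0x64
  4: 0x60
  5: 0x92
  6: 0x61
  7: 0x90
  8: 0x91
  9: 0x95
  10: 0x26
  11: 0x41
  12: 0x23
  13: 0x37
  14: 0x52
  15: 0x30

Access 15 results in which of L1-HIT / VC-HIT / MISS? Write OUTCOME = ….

OUTCOME = VC-HIT

#0 0x65→b12/s0 MISS; vc=[]
#1 0x92→b18/s2 MISS; vc=[]
#2 0x97→b18/s2 L1-HIT; vc=[]
#3 0x64→b12/s0 L1-HIT; vc=[]
#4 0x60→b12/s0 L1-HIT; vc=[]
#5 0x92→b18/s2 L1-HIT; vc=[]
#6 0x61→b12/s0 L1-HIT; vc=[]
#7 0x90→b18/s2 L1-HIT; vc=[]
#8 0x91→b18/s2 L1-HIT; vc=[]
#9 0x95→b18/s2 L1-HIT; vc=[]
#10 0x26→b4/s0 MISS; vc=[12]
#11 0x41→b8/s0 MISS; vc=[12,4]
#12 0x23→b4/s0 VC-HIT; vc=[12,8]
#13 0x37→b6/s2 MISS; vc=[12,8,18]
#14 0x52→b10/s2 MISS; vc=[8,18,6]
#15 0x30→b6/s2 VC-HIT; vc=[8,18,10]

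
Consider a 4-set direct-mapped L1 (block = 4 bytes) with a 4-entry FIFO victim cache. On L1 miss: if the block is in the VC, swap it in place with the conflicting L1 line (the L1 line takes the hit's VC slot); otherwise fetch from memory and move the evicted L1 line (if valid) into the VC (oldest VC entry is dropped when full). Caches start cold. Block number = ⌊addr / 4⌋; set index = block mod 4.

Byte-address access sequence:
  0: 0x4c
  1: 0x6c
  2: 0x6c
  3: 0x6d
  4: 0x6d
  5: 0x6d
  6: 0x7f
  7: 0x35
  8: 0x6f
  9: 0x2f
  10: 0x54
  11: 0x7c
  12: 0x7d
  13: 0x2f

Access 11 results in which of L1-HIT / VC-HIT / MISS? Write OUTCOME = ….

#0 0x4c→b19/s3 MISS; vc=[]
#1 0x6c→b27/s3 MISS; vc=[19]
#2 0x6c→b27/s3 L1-HIT; vc=[19]
#3 0x6d→b27/s3 L1-HIT; vc=[19]
#4 0x6d→b27/s3 L1-HIT; vc=[19]
#5 0x6d→b27/s3 L1-HIT; vc=[19]
#6 0x7f→b31/s3 MISS; vc=[19,27]
#7 0x35→b13/s1 MISS; vc=[19,27]
#8 0x6f→b27/s3 VC-HIT; vc=[19,31]
#9 0x2f→b11/s3 MISS; vc=[19,31,27]
#10 0x54→b21/s1 MISS; vc=[19,31,27,13]
#11 0x7c→b31/s3 VC-HIT; vc=[19,11,27,13]
#12 0x7d→b31/s3 L1-HIT; vc=[19,11,27,13]
#13 0x2f→b11/s3 VC-HIT; vc=[19,31,27,13]

OUTCOME = VC-HIT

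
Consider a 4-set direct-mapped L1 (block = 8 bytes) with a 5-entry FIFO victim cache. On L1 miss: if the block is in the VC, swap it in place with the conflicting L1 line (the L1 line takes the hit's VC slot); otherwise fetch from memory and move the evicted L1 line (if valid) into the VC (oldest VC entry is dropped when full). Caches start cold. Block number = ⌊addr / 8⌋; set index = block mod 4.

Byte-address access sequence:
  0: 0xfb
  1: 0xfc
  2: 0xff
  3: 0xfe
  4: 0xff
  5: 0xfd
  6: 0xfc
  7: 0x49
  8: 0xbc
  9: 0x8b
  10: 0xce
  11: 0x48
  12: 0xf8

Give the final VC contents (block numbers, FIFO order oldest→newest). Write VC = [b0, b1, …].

VC = [23, 25, 17]

#0 0xfb→b31/s3 MISS; vc=[]
#1 0xfc→b31/s3 L1-HIT; vc=[]
#2 0xff→b31/s3 L1-HIT; vc=[]
#3 0xfe→b31/s3 L1-HIT; vc=[]
#4 0xff→b31/s3 L1-HIT; vc=[]
#5 0xfd→b31/s3 L1-HIT; vc=[]
#6 0xfc→b31/s3 L1-HIT; vc=[]
#7 0x49→b9/s1 MISS; vc=[]
#8 0xbc→b23/s3 MISS; vc=[31]
#9 0x8b→b17/s1 MISS; vc=[31,9]
#10 0xce→b25/s1 MISS; vc=[31,9,17]
#11 0x48→b9/s1 VC-HIT; vc=[31,25,17]
#12 0xf8→b31/s3 VC-HIT; vc=[23,25,17]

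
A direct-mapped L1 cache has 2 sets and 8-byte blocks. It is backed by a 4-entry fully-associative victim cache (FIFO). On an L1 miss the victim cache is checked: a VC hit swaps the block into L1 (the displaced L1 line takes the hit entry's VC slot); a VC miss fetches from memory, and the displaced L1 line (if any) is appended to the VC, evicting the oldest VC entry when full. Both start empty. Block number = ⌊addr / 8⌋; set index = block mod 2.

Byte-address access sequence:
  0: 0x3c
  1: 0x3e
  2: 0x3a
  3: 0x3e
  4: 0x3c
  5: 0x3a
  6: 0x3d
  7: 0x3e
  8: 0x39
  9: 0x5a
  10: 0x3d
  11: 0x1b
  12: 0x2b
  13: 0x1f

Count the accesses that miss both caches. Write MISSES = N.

MISSES = 4

0: 0x3c (blk 7, set 1) → MISS  vc=[]
1: 0x3e (blk 7, set 1) → L1-HIT  vc=[]
2: 0x3a (blk 7, set 1) → L1-HIT  vc=[]
3: 0x3e (blk 7, set 1) → L1-HIT  vc=[]
4: 0x3c (blk 7, set 1) → L1-HIT  vc=[]
5: 0x3a (blk 7, set 1) → L1-HIT  vc=[]
6: 0x3d (blk 7, set 1) → L1-HIT  vc=[]
7: 0x3e (blk 7, set 1) → L1-HIT  vc=[]
8: 0x39 (blk 7, set 1) → L1-HIT  vc=[]
9: 0x5a (blk 11, set 1) → MISS  vc=[7]
10: 0x3d (blk 7, set 1) → VC-HIT  vc=[11]
11: 0x1b (blk 3, set 1) → MISS  vc=[11, 7]
12: 0x2b (blk 5, set 1) → MISS  vc=[11, 7, 3]
13: 0x1f (blk 3, set 1) → VC-HIT  vc=[11, 7, 5]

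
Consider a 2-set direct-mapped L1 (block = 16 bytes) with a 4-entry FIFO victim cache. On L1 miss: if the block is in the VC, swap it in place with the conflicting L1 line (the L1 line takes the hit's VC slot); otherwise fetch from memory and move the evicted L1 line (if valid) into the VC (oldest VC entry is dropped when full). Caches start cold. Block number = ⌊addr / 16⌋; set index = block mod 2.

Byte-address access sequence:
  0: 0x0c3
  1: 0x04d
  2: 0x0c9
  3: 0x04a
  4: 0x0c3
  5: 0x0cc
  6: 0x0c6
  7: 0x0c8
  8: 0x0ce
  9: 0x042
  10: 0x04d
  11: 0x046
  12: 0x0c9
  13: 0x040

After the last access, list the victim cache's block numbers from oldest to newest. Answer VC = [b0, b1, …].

0: 0xc3 (blk 12, set 0) → MISS  vc=[]
1: 0x4d (blk 4, set 0) → MISS  vc=[12]
2: 0xc9 (blk 12, set 0) → VC-HIT  vc=[4]
3: 0x4a (blk 4, set 0) → VC-HIT  vc=[12]
4: 0xc3 (blk 12, set 0) → VC-HIT  vc=[4]
5: 0xcc (blk 12, set 0) → L1-HIT  vc=[4]
6: 0xc6 (blk 12, set 0) → L1-HIT  vc=[4]
7: 0xc8 (blk 12, set 0) → L1-HIT  vc=[4]
8: 0xce (blk 12, set 0) → L1-HIT  vc=[4]
9: 0x42 (blk 4, set 0) → VC-HIT  vc=[12]
10: 0x4d (blk 4, set 0) → L1-HIT  vc=[12]
11: 0x46 (blk 4, set 0) → L1-HIT  vc=[12]
12: 0xc9 (blk 12, set 0) → VC-HIT  vc=[4]
13: 0x40 (blk 4, set 0) → VC-HIT  vc=[12]

VC = [12]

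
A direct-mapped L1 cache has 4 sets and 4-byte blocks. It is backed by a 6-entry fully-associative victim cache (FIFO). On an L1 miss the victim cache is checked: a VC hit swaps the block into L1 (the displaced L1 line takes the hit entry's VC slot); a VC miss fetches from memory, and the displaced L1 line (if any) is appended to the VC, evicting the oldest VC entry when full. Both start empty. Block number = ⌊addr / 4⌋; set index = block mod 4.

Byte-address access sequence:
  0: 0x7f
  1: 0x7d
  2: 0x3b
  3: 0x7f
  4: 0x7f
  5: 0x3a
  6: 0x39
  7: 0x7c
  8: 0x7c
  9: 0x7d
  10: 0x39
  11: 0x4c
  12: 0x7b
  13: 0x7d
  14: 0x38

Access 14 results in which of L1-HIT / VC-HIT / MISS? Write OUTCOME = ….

OUTCOME = VC-HIT

  [0] addr=0x7f blk=31 s=3: MISS | VC []
  [1] addr=0x7d blk=31 s=3: L1-HIT | VC []
  [2] addr=0x3b blk=14 s=2: MISS | VC []
  [3] addr=0x7f blk=31 s=3: L1-HIT | VC []
  [4] addr=0x7f blk=31 s=3: L1-HIT | VC []
  [5] addr=0x3a blk=14 s=2: L1-HIT | VC []
  [6] addr=0x39 blk=14 s=2: L1-HIT | VC []
  [7] addr=0x7c blk=31 s=3: L1-HIT | VC []
  [8] addr=0x7c blk=31 s=3: L1-HIT | VC []
  [9] addr=0x7d blk=31 s=3: L1-HIT | VC []
  [10] addr=0x39 blk=14 s=2: L1-HIT | VC []
  [11] addr=0x4c blk=19 s=3: MISS | VC [31]
  [12] addr=0x7b blk=30 s=2: MISS | VC [31, 14]
  [13] addr=0x7d blk=31 s=3: VC-HIT | VC [19, 14]
  [14] addr=0x38 blk=14 s=2: VC-HIT | VC [19, 30]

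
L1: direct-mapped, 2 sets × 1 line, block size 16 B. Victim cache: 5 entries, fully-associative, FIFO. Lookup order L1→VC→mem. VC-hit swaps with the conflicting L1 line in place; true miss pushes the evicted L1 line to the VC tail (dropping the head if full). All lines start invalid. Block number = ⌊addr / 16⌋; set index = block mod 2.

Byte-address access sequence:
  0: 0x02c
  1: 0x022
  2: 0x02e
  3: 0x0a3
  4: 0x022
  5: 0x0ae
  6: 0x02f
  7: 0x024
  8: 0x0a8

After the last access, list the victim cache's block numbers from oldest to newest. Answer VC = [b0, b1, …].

  [0] addr=0x2c blk=2 s=0: MISS | VC []
  [1] addr=0x22 blk=2 s=0: L1-HIT | VC []
  [2] addr=0x2e blk=2 s=0: L1-HIT | VC []
  [3] addr=0xa3 blk=10 s=0: MISS | VC [2]
  [4] addr=0x22 blk=2 s=0: VC-HIT | VC [10]
  [5] addr=0xae blk=10 s=0: VC-HIT | VC [2]
  [6] addr=0x2f blk=2 s=0: VC-HIT | VC [10]
  [7] addr=0x24 blk=2 s=0: L1-HIT | VC [10]
  [8] addr=0xa8 blk=10 s=0: VC-HIT | VC [2]

VC = [2]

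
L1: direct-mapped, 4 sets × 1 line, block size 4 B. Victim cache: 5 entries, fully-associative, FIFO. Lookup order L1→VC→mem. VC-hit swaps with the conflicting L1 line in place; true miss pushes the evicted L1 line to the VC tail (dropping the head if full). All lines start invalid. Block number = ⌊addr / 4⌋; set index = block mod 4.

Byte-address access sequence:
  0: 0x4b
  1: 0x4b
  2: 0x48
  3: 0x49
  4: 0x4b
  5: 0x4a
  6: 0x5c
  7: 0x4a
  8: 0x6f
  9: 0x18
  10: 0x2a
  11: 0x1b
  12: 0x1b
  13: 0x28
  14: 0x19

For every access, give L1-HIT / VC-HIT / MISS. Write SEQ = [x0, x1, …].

SEQ = [MISS, L1-HIT, L1-HIT, L1-HIT, L1-HIT, L1-HIT, MISS, L1-HIT, MISS, MISS, MISS, VC-HIT, L1-HIT, VC-HIT, VC-HIT]

0: 0x4b (blk 18, set 2) → MISS  vc=[]
1: 0x4b (blk 18, set 2) → L1-HIT  vc=[]
2: 0x48 (blk 18, set 2) → L1-HIT  vc=[]
3: 0x49 (blk 18, set 2) → L1-HIT  vc=[]
4: 0x4b (blk 18, set 2) → L1-HIT  vc=[]
5: 0x4a (blk 18, set 2) → L1-HIT  vc=[]
6: 0x5c (blk 23, set 3) → MISS  vc=[]
7: 0x4a (blk 18, set 2) → L1-HIT  vc=[]
8: 0x6f (blk 27, set 3) → MISS  vc=[23]
9: 0x18 (blk 6, set 2) → MISS  vc=[23, 18]
10: 0x2a (blk 10, set 2) → MISS  vc=[23, 18, 6]
11: 0x1b (blk 6, set 2) → VC-HIT  vc=[23, 18, 10]
12: 0x1b (blk 6, set 2) → L1-HIT  vc=[23, 18, 10]
13: 0x28 (blk 10, set 2) → VC-HIT  vc=[23, 18, 6]
14: 0x19 (blk 6, set 2) → VC-HIT  vc=[23, 18, 10]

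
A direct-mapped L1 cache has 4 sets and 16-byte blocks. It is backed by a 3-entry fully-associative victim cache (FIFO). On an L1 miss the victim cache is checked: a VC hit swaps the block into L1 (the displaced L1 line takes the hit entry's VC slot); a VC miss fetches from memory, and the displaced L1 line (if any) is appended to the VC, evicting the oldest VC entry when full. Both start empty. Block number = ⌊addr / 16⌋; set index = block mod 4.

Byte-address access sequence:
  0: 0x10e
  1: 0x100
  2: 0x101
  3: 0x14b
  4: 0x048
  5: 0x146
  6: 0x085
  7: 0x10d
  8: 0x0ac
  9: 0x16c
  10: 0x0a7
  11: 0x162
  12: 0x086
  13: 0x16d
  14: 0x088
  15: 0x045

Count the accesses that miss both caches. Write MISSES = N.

MISSES = 8

  [0] addr=0x10e blk=16 s=0: MISS | VC []
  [1] addr=0x100 blk=16 s=0: L1-HIT | VC []
  [2] addr=0x101 blk=16 s=0: L1-HIT | VC []
  [3] addr=0x14b blk=20 s=0: MISS | VC [16]
  [4] addr=0x48 blk=4 s=0: MISS | VC [16, 20]
  [5] addr=0x146 blk=20 s=0: VC-HIT | VC [16, 4]
  [6] addr=0x85 blk=8 s=0: MISS | VC [16, 4, 20]
  [7] addr=0x10d blk=16 s=0: VC-HIT | VC [8, 4, 20]
  [8] addr=0xac blk=10 s=2: MISS | VC [8, 4, 20]
  [9] addr=0x16c blk=22 s=2: MISS | VC [4, 20, 10]
  [10] addr=0xa7 blk=10 s=2: VC-HIT | VC [4, 20, 22]
  [11] addr=0x162 blk=22 s=2: VC-HIT | VC [4, 20, 10]
  [12] addr=0x86 blk=8 s=0: MISS | VC [20, 10, 16]
  [13] addr=0x16d blk=22 s=2: L1-HIT | VC [20, 10, 16]
  [14] addr=0x88 blk=8 s=0: L1-HIT | VC [20, 10, 16]
  [15] addr=0x45 blk=4 s=0: MISS | VC [10, 16, 8]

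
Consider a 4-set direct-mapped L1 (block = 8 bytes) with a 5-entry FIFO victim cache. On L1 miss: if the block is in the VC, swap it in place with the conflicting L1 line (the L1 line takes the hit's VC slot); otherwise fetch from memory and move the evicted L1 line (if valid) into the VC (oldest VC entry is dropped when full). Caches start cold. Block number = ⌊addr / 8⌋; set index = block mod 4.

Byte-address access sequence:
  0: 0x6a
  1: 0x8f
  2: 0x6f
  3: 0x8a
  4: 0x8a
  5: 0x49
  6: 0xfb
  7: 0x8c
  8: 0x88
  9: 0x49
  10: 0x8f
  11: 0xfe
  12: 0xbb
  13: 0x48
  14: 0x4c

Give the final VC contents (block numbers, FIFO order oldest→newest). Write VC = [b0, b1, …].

VC = [13, 17, 31]

  [0] addr=0x6a blk=13 s=1: MISS | VC []
  [1] addr=0x8f blk=17 s=1: MISS | VC [13]
  [2] addr=0x6f blk=13 s=1: VC-HIT | VC [17]
  [3] addr=0x8a blk=17 s=1: VC-HIT | VC [13]
  [4] addr=0x8a blk=17 s=1: L1-HIT | VC [13]
  [5] addr=0x49 blk=9 s=1: MISS | VC [13, 17]
  [6] addr=0xfb blk=31 s=3: MISS | VC [13, 17]
  [7] addr=0x8c blk=17 s=1: VC-HIT | VC [13, 9]
  [8] addr=0x88 blk=17 s=1: L1-HIT | VC [13, 9]
  [9] addr=0x49 blk=9 s=1: VC-HIT | VC [13, 17]
  [10] addr=0x8f blk=17 s=1: VC-HIT | VC [13, 9]
  [11] addr=0xfe blk=31 s=3: L1-HIT | VC [13, 9]
  [12] addr=0xbb blk=23 s=3: MISS | VC [13, 9, 31]
  [13] addr=0x48 blk=9 s=1: VC-HIT | VC [13, 17, 31]
  [14] addr=0x4c blk=9 s=1: L1-HIT | VC [13, 17, 31]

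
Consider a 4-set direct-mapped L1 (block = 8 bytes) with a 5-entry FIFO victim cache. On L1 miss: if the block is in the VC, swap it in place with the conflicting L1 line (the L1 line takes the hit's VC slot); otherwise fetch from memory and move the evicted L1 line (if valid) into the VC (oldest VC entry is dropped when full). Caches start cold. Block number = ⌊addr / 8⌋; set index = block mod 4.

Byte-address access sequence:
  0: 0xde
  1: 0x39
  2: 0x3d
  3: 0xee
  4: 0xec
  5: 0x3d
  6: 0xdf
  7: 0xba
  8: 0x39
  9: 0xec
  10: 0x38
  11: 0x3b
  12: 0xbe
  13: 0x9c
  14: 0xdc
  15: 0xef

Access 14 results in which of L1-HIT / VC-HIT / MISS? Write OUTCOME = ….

  [0] addr=0xde blk=27 s=3: MISS | VC []
  [1] addr=0x39 blk=7 s=3: MISS | VC [27]
  [2] addr=0x3d blk=7 s=3: L1-HIT | VC [27]
  [3] addr=0xee blk=29 s=1: MISS | VC [27]
  [4] addr=0xec blk=29 s=1: L1-HIT | VC [27]
  [5] addr=0x3d blk=7 s=3: L1-HIT | VC [27]
  [6] addr=0xdf blk=27 s=3: VC-HIT | VC [7]
  [7] addr=0xba blk=23 s=3: MISS | VC [7, 27]
  [8] addr=0x39 blk=7 s=3: VC-HIT | VC [23, 27]
  [9] addr=0xec blk=29 s=1: L1-HIT | VC [23, 27]
  [10] addr=0x38 blk=7 s=3: L1-HIT | VC [23, 27]
  [11] addr=0x3b blk=7 s=3: L1-HIT | VC [23, 27]
  [12] addr=0xbe blk=23 s=3: VC-HIT | VC [7, 27]
  [13] addr=0x9c blk=19 s=3: MISS | VC [7, 27, 23]
  [14] addr=0xdc blk=27 s=3: VC-HIT | VC [7, 19, 23]
  [15] addr=0xef blk=29 s=1: L1-HIT | VC [7, 19, 23]

OUTCOME = VC-HIT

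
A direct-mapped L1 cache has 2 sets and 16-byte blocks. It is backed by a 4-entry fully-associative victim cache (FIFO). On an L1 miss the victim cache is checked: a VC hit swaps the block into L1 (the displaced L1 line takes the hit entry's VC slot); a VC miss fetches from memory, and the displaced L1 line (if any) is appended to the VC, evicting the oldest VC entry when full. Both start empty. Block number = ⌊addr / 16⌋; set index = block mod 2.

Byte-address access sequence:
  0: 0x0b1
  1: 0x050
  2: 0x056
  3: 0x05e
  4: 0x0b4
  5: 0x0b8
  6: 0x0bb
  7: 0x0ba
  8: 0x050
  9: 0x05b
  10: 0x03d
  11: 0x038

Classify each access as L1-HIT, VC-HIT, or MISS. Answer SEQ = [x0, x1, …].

#0 0xb1→b11/s1 MISS; vc=[]
#1 0x50→b5/s1 MISS; vc=[11]
#2 0x56→b5/s1 L1-HIT; vc=[11]
#3 0x5e→b5/s1 L1-HIT; vc=[11]
#4 0xb4→b11/s1 VC-HIT; vc=[5]
#5 0xb8→b11/s1 L1-HIT; vc=[5]
#6 0xbb→b11/s1 L1-HIT; vc=[5]
#7 0xba→b11/s1 L1-HIT; vc=[5]
#8 0x50→b5/s1 VC-HIT; vc=[11]
#9 0x5b→b5/s1 L1-HIT; vc=[11]
#10 0x3d→b3/s1 MISS; vc=[11,5]
#11 0x38→b3/s1 L1-HIT; vc=[11,5]

SEQ = [MISS, MISS, L1-HIT, L1-HIT, VC-HIT, L1-HIT, L1-HIT, L1-HIT, VC-HIT, L1-HIT, MISS, L1-HIT]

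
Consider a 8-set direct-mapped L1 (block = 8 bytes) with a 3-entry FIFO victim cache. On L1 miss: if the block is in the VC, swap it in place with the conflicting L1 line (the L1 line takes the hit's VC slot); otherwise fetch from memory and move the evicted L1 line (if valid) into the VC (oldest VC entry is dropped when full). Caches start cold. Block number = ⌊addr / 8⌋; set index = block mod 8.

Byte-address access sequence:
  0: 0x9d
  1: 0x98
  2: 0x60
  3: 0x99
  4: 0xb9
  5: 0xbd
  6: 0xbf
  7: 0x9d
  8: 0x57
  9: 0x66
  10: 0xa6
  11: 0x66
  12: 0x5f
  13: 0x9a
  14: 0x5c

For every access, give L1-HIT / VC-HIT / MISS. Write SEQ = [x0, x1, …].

  [0] addr=0x9d blk=19 s=3: MISS | VC []
  [1] addr=0x98 blk=19 s=3: L1-HIT | VC []
  [2] addr=0x60 blk=12 s=4: MISS | VC []
  [3] addr=0x99 blk=19 s=3: L1-HIT | VC []
  [4] addr=0xb9 blk=23 s=7: MISS | VC []
  [5] addr=0xbd blk=23 s=7: L1-HIT | VC []
  [6] addr=0xbf blk=23 s=7: L1-HIT | VC []
  [7] addr=0x9d blk=19 s=3: L1-HIT | VC []
  [8] addr=0x57 blk=10 s=2: MISS | VC []
  [9] addr=0x66 blk=12 s=4: L1-HIT | VC []
  [10] addr=0xa6 blk=20 s=4: MISS | VC [12]
  [11] addr=0x66 blk=12 s=4: VC-HIT | VC [20]
  [12] addr=0x5f blk=11 s=3: MISS | VC [20, 19]
  [13] addr=0x9a blk=19 s=3: VC-HIT | VC [20, 11]
  [14] addr=0x5c blk=11 s=3: VC-HIT | VC [20, 19]

SEQ = [MISS, L1-HIT, MISS, L1-HIT, MISS, L1-HIT, L1-HIT, L1-HIT, MISS, L1-HIT, MISS, VC-HIT, MISS, VC-HIT, VC-HIT]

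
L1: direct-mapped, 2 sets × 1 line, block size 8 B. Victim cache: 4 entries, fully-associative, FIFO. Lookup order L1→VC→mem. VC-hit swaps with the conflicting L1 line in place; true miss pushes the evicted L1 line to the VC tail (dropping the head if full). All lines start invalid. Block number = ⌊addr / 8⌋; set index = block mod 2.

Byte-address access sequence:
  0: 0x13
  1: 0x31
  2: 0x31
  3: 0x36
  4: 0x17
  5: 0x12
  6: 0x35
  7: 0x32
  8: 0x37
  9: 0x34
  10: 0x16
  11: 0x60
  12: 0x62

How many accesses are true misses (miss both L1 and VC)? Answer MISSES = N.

MISSES = 3

  [0] addr=0x13 blk=2 s=0: MISS | VC []
  [1] addr=0x31 blk=6 s=0: MISS | VC [2]
  [2] addr=0x31 blk=6 s=0: L1-HIT | VC [2]
  [3] addr=0x36 blk=6 s=0: L1-HIT | VC [2]
  [4] addr=0x17 blk=2 s=0: VC-HIT | VC [6]
  [5] addr=0x12 blk=2 s=0: L1-HIT | VC [6]
  [6] addr=0x35 blk=6 s=0: VC-HIT | VC [2]
  [7] addr=0x32 blk=6 s=0: L1-HIT | VC [2]
  [8] addr=0x37 blk=6 s=0: L1-HIT | VC [2]
  [9] addr=0x34 blk=6 s=0: L1-HIT | VC [2]
  [10] addr=0x16 blk=2 s=0: VC-HIT | VC [6]
  [11] addr=0x60 blk=12 s=0: MISS | VC [6, 2]
  [12] addr=0x62 blk=12 s=0: L1-HIT | VC [6, 2]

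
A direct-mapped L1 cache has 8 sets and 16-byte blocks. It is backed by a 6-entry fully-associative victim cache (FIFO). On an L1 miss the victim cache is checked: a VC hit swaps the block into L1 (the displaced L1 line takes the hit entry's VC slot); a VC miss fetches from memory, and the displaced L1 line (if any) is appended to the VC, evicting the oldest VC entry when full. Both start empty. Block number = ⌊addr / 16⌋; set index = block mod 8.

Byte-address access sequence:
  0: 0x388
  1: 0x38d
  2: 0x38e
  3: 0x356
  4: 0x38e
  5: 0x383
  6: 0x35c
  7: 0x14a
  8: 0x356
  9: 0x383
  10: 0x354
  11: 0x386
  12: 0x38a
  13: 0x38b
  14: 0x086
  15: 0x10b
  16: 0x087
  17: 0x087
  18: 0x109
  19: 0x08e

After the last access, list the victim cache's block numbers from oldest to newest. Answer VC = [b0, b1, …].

VC = [56, 16]

0: 0x388 (blk 56, set 0) → MISS  vc=[]
1: 0x38d (blk 56, set 0) → L1-HIT  vc=[]
2: 0x38e (blk 56, set 0) → L1-HIT  vc=[]
3: 0x356 (blk 53, set 5) → MISS  vc=[]
4: 0x38e (blk 56, set 0) → L1-HIT  vc=[]
5: 0x383 (blk 56, set 0) → L1-HIT  vc=[]
6: 0x35c (blk 53, set 5) → L1-HIT  vc=[]
7: 0x14a (blk 20, set 4) → MISS  vc=[]
8: 0x356 (blk 53, set 5) → L1-HIT  vc=[]
9: 0x383 (blk 56, set 0) → L1-HIT  vc=[]
10: 0x354 (blk 53, set 5) → L1-HIT  vc=[]
11: 0x386 (blk 56, set 0) → L1-HIT  vc=[]
12: 0x38a (blk 56, set 0) → L1-HIT  vc=[]
13: 0x38b (blk 56, set 0) → L1-HIT  vc=[]
14: 0x86 (blk 8, set 0) → MISS  vc=[56]
15: 0x10b (blk 16, set 0) → MISS  vc=[56, 8]
16: 0x87 (blk 8, set 0) → VC-HIT  vc=[56, 16]
17: 0x87 (blk 8, set 0) → L1-HIT  vc=[56, 16]
18: 0x109 (blk 16, set 0) → VC-HIT  vc=[56, 8]
19: 0x8e (blk 8, set 0) → VC-HIT  vc=[56, 16]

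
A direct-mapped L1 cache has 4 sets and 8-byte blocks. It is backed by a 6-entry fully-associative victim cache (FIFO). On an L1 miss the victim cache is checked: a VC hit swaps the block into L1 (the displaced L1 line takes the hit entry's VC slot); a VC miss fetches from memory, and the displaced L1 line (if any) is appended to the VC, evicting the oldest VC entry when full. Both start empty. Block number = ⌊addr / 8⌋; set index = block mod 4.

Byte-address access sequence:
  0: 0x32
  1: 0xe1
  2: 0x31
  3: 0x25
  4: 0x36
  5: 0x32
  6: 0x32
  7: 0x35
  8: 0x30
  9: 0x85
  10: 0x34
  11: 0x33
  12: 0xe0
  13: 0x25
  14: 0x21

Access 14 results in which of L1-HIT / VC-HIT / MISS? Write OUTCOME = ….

#0 0x32→b6/s2 MISS; vc=[]
#1 0xe1→b28/s0 MISS; vc=[]
#2 0x31→b6/s2 L1-HIT; vc=[]
#3 0x25→b4/s0 MISS; vc=[28]
#4 0x36→b6/s2 L1-HIT; vc=[28]
#5 0x32→b6/s2 L1-HIT; vc=[28]
#6 0x32→b6/s2 L1-HIT; vc=[28]
#7 0x35→b6/s2 L1-HIT; vc=[28]
#8 0x30→b6/s2 L1-HIT; vc=[28]
#9 0x85→b16/s0 MISS; vc=[28,4]
#10 0x34→b6/s2 L1-HIT; vc=[28,4]
#11 0x33→b6/s2 L1-HIT; vc=[28,4]
#12 0xe0→b28/s0 VC-HIT; vc=[16,4]
#13 0x25→b4/s0 VC-HIT; vc=[16,28]
#14 0x21→b4/s0 L1-HIT; vc=[16,28]

OUTCOME = L1-HIT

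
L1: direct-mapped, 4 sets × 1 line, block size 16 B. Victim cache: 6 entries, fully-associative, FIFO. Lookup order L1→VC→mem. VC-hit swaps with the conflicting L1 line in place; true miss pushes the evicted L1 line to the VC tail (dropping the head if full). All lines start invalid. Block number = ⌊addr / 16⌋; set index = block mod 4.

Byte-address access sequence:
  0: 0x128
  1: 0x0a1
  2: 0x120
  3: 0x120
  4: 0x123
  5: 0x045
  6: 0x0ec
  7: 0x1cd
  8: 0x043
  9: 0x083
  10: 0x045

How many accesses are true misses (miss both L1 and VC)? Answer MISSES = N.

MISSES = 6

#0 0x128→b18/s2 MISS; vc=[]
#1 0xa1→b10/s2 MISS; vc=[18]
#2 0x120→b18/s2 VC-HIT; vc=[10]
#3 0x120→b18/s2 L1-HIT; vc=[10]
#4 0x123→b18/s2 L1-HIT; vc=[10]
#5 0x45→b4/s0 MISS; vc=[10]
#6 0xec→b14/s2 MISS; vc=[10,18]
#7 0x1cd→b28/s0 MISS; vc=[10,18,4]
#8 0x43→b4/s0 VC-HIT; vc=[10,18,28]
#9 0x83→b8/s0 MISS; vc=[10,18,28,4]
#10 0x45→b4/s0 VC-HIT; vc=[10,18,28,8]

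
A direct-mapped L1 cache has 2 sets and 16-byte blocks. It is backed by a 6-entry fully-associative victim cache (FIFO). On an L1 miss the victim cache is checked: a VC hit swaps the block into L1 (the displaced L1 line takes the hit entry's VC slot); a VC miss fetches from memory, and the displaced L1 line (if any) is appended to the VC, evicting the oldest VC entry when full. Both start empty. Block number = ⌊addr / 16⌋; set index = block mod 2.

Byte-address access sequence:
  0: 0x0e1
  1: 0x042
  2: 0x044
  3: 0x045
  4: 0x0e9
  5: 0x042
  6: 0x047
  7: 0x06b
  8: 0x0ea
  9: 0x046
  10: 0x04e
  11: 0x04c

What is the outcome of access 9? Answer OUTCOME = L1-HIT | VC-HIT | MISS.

  [0] addr=0xe1 blk=14 s=0: MISS | VC []
  [1] addr=0x42 blk=4 s=0: MISS | VC [14]
  [2] addr=0x44 blk=4 s=0: L1-HIT | VC [14]
  [3] addr=0x45 blk=4 s=0: L1-HIT | VC [14]
  [4] addr=0xe9 blk=14 s=0: VC-HIT | VC [4]
  [5] addr=0x42 blk=4 s=0: VC-HIT | VC [14]
  [6] addr=0x47 blk=4 s=0: L1-HIT | VC [14]
  [7] addr=0x6b blk=6 s=0: MISS | VC [14, 4]
  [8] addr=0xea blk=14 s=0: VC-HIT | VC [6, 4]
  [9] addr=0x46 blk=4 s=0: VC-HIT | VC [6, 14]
  [10] addr=0x4e blk=4 s=0: L1-HIT | VC [6, 14]
  [11] addr=0x4c blk=4 s=0: L1-HIT | VC [6, 14]

OUTCOME = VC-HIT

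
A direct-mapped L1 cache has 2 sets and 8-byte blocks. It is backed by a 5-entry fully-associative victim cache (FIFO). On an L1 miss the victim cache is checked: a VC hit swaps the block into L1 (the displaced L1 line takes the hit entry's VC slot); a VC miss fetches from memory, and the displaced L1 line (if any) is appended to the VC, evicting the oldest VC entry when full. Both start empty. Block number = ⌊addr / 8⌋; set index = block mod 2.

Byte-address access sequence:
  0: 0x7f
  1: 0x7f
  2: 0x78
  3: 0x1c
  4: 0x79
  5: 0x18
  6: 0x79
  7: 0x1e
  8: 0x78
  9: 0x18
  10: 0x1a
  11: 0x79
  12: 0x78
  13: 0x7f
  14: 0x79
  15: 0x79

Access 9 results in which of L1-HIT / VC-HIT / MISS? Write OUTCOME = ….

OUTCOME = VC-HIT

#0 0x7f→b15/s1 MISS; vc=[]
#1 0x7f→b15/s1 L1-HIT; vc=[]
#2 0x78→b15/s1 L1-HIT; vc=[]
#3 0x1c→b3/s1 MISS; vc=[15]
#4 0x79→b15/s1 VC-HIT; vc=[3]
#5 0x18→b3/s1 VC-HIT; vc=[15]
#6 0x79→b15/s1 VC-HIT; vc=[3]
#7 0x1e→b3/s1 VC-HIT; vc=[15]
#8 0x78→b15/s1 VC-HIT; vc=[3]
#9 0x18→b3/s1 VC-HIT; vc=[15]
#10 0x1a→b3/s1 L1-HIT; vc=[15]
#11 0x79→b15/s1 VC-HIT; vc=[3]
#12 0x78→b15/s1 L1-HIT; vc=[3]
#13 0x7f→b15/s1 L1-HIT; vc=[3]
#14 0x79→b15/s1 L1-HIT; vc=[3]
#15 0x79→b15/s1 L1-HIT; vc=[3]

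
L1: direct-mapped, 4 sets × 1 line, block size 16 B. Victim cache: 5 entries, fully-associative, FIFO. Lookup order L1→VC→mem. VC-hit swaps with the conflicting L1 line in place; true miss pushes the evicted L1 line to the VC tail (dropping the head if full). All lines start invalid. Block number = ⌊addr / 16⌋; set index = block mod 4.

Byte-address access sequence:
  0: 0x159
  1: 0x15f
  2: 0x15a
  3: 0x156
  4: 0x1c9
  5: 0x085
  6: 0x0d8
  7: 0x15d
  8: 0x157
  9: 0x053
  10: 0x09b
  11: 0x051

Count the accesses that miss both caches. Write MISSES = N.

#0 0x159→b21/s1 MISS; vc=[]
#1 0x15f→b21/s1 L1-HIT; vc=[]
#2 0x15a→b21/s1 L1-HIT; vc=[]
#3 0x156→b21/s1 L1-HIT; vc=[]
#4 0x1c9→b28/s0 MISS; vc=[]
#5 0x85→b8/s0 MISS; vc=[28]
#6 0xd8→b13/s1 MISS; vc=[28,21]
#7 0x15d→b21/s1 VC-HIT; vc=[28,13]
#8 0x157→b21/s1 L1-HIT; vc=[28,13]
#9 0x53→b5/s1 MISS; vc=[28,13,21]
#10 0x9b→b9/s1 MISS; vc=[28,13,21,5]
#11 0x51→b5/s1 VC-HIT; vc=[28,13,21,9]

MISSES = 6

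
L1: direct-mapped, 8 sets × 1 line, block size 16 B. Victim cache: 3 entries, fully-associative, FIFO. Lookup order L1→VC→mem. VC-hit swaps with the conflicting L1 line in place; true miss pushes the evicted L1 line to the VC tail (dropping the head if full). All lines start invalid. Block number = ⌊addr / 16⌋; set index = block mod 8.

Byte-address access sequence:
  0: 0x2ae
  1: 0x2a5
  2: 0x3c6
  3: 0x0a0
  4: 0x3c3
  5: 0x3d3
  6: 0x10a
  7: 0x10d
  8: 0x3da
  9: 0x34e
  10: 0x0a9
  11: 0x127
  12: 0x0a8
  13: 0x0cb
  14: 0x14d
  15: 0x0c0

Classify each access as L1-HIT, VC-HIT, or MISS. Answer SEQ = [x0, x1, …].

0: 0x2ae (blk 42, set 2) → MISS  vc=[]
1: 0x2a5 (blk 42, set 2) → L1-HIT  vc=[]
2: 0x3c6 (blk 60, set 4) → MISS  vc=[]
3: 0xa0 (blk 10, set 2) → MISS  vc=[42]
4: 0x3c3 (blk 60, set 4) → L1-HIT  vc=[42]
5: 0x3d3 (blk 61, set 5) → MISS  vc=[42]
6: 0x10a (blk 16, set 0) → MISS  vc=[42]
7: 0x10d (blk 16, set 0) → L1-HIT  vc=[42]
8: 0x3da (blk 61, set 5) → L1-HIT  vc=[42]
9: 0x34e (blk 52, set 4) → MISS  vc=[42, 60]
10: 0xa9 (blk 10, set 2) → L1-HIT  vc=[42, 60]
11: 0x127 (blk 18, set 2) → MISS  vc=[42, 60, 10]
12: 0xa8 (blk 10, set 2) → VC-HIT  vc=[42, 60, 18]
13: 0xcb (blk 12, set 4) → MISS  vc=[60, 18, 52]
14: 0x14d (blk 20, set 4) → MISS  vc=[18, 52, 12]
15: 0xc0 (blk 12, set 4) → VC-HIT  vc=[18, 52, 20]

SEQ = [MISS, L1-HIT, MISS, MISS, L1-HIT, MISS, MISS, L1-HIT, L1-HIT, MISS, L1-HIT, MISS, VC-HIT, MISS, MISS, VC-HIT]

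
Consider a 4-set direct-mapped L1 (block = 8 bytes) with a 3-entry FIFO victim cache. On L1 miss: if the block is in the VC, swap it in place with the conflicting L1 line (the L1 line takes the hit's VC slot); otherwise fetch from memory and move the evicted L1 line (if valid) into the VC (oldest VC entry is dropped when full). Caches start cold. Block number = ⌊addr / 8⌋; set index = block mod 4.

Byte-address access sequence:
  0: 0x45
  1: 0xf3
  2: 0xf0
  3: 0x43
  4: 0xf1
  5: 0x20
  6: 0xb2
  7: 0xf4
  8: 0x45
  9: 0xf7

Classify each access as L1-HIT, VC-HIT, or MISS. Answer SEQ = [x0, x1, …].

  [0] addr=0x45 blk=8 s=0: MISS | VC []
  [1] addr=0xf3 blk=30 s=2: MISS | VC []
  [2] addr=0xf0 blk=30 s=2: L1-HIT | VC []
  [3] addr=0x43 blk=8 s=0: L1-HIT | VC []
  [4] addr=0xf1 blk=30 s=2: L1-HIT | VC []
  [5] addr=0x20 blk=4 s=0: MISS | VC [8]
  [6] addr=0xb2 blk=22 s=2: MISS | VC [8, 30]
  [7] addr=0xf4 blk=30 s=2: VC-HIT | VC [8, 22]
  [8] addr=0x45 blk=8 s=0: VC-HIT | VC [4, 22]
  [9] addr=0xf7 blk=30 s=2: L1-HIT | VC [4, 22]

SEQ = [MISS, MISS, L1-HIT, L1-HIT, L1-HIT, MISS, MISS, VC-HIT, VC-HIT, L1-HIT]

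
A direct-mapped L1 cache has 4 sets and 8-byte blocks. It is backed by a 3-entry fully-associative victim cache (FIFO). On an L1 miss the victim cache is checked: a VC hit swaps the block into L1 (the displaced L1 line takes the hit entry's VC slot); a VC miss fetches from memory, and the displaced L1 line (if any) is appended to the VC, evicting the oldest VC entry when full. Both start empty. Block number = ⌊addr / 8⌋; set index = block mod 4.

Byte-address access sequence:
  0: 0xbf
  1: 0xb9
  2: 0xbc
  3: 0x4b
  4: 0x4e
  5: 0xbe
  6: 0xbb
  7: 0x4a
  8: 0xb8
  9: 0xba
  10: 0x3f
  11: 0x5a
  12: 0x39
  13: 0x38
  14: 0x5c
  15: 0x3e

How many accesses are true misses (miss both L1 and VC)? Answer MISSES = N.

#0 0xbf→b23/s3 MISS; vc=[]
#1 0xb9→b23/s3 L1-HIT; vc=[]
#2 0xbc→b23/s3 L1-HIT; vc=[]
#3 0x4b→b9/s1 MISS; vc=[]
#4 0x4e→b9/s1 L1-HIT; vc=[]
#5 0xbe→b23/s3 L1-HIT; vc=[]
#6 0xbb→b23/s3 L1-HIT; vc=[]
#7 0x4a→b9/s1 L1-HIT; vc=[]
#8 0xb8→b23/s3 L1-HIT; vc=[]
#9 0xba→b23/s3 L1-HIT; vc=[]
#10 0x3f→b7/s3 MISS; vc=[23]
#11 0x5a→b11/s3 MISS; vc=[23,7]
#12 0x39→b7/s3 VC-HIT; vc=[23,11]
#13 0x38→b7/s3 L1-HIT; vc=[23,11]
#14 0x5c→b11/s3 VC-HIT; vc=[23,7]
#15 0x3e→b7/s3 VC-HIT; vc=[23,11]

MISSES = 4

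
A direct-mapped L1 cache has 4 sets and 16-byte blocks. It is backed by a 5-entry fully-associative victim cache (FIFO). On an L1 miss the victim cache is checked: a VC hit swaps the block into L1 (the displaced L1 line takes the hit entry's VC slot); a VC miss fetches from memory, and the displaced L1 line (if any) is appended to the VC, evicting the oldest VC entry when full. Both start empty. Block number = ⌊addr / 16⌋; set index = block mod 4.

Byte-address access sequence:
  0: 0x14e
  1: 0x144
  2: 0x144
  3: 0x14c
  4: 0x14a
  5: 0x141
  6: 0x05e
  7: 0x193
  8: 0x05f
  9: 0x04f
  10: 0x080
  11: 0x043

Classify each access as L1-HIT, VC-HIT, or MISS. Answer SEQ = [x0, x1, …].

  [0] addr=0x14e blk=20 s=0: MISS | VC []
  [1] addr=0x144 blk=20 s=0: L1-HIT | VC []
  [2] addr=0x144 blk=20 s=0: L1-HIT | VC []
  [3] addr=0x14c blk=20 s=0: L1-HIT | VC []
  [4] addr=0x14a blk=20 s=0: L1-HIT | VC []
  [5] addr=0x141 blk=20 s=0: L1-HIT | VC []
  [6] addr=0x5e blk=5 s=1: MISS | VC []
  [7] addr=0x193 blk=25 s=1: MISS | VC [5]
  [8] addr=0x5f blk=5 s=1: VC-HIT | VC [25]
  [9] addr=0x4f blk=4 s=0: MISS | VC [25, 20]
  [10] addr=0x80 blk=8 s=0: MISS | VC [25, 20, 4]
  [11] addr=0x43 blk=4 s=0: VC-HIT | VC [25, 20, 8]

SEQ = [MISS, L1-HIT, L1-HIT, L1-HIT, L1-HIT, L1-HIT, MISS, MISS, VC-HIT, MISS, MISS, VC-HIT]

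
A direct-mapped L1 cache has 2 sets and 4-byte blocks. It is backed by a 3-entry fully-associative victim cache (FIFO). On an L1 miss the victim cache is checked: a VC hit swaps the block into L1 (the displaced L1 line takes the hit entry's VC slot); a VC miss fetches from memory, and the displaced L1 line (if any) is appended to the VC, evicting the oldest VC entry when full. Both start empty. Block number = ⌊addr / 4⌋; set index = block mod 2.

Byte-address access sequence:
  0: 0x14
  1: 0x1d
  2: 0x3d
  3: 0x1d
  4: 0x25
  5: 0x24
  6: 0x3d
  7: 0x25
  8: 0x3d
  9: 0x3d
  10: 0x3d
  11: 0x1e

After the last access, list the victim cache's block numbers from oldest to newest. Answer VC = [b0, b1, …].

  [0] addr=0x14 blk=5 s=1: MISS | VC []
  [1] addr=0x1d blk=7 s=1: MISS | VC [5]
  [2] addr=0x3d blk=15 s=1: MISS | VC [5, 7]
  [3] addr=0x1d blk=7 s=1: VC-HIT | VC [5, 15]
  [4] addr=0x25 blk=9 s=1: MISS | VC [5, 15, 7]
  [5] addr=0x24 blk=9 s=1: L1-HIT | VC [5, 15, 7]
  [6] addr=0x3d blk=15 s=1: VC-HIT | VC [5, 9, 7]
  [7] addr=0x25 blk=9 s=1: VC-HIT | VC [5, 15, 7]
  [8] addr=0x3d blk=15 s=1: VC-HIT | VC [5, 9, 7]
  [9] addr=0x3d blk=15 s=1: L1-HIT | VC [5, 9, 7]
  [10] addr=0x3d blk=15 s=1: L1-HIT | VC [5, 9, 7]
  [11] addr=0x1e blk=7 s=1: VC-HIT | VC [5, 9, 15]

VC = [5, 9, 15]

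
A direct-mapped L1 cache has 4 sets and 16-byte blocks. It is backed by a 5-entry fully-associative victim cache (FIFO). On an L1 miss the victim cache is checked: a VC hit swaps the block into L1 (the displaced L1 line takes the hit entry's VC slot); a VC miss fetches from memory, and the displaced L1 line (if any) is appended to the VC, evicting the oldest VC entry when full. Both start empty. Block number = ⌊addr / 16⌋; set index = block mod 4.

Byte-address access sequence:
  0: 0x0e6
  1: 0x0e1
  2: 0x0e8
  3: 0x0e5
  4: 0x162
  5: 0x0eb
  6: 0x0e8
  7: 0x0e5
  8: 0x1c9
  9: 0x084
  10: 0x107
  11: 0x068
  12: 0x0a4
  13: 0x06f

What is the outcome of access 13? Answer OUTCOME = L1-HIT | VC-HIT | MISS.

OUTCOME = VC-HIT

0: 0xe6 (blk 14, set 2) → MISS  vc=[]
1: 0xe1 (blk 14, set 2) → L1-HIT  vc=[]
2: 0xe8 (blk 14, set 2) → L1-HIT  vc=[]
3: 0xe5 (blk 14, set 2) → L1-HIT  vc=[]
4: 0x162 (blk 22, set 2) → MISS  vc=[14]
5: 0xeb (blk 14, set 2) → VC-HIT  vc=[22]
6: 0xe8 (blk 14, set 2) → L1-HIT  vc=[22]
7: 0xe5 (blk 14, set 2) → L1-HIT  vc=[22]
8: 0x1c9 (blk 28, set 0) → MISS  vc=[22]
9: 0x84 (blk 8, set 0) → MISS  vc=[22, 28]
10: 0x107 (blk 16, set 0) → MISS  vc=[22, 28, 8]
11: 0x68 (blk 6, set 2) → MISS  vc=[22, 28, 8, 14]
12: 0xa4 (blk 10, set 2) → MISS  vc=[22, 28, 8, 14, 6]
13: 0x6f (blk 6, set 2) → VC-HIT  vc=[22, 28, 8, 14, 10]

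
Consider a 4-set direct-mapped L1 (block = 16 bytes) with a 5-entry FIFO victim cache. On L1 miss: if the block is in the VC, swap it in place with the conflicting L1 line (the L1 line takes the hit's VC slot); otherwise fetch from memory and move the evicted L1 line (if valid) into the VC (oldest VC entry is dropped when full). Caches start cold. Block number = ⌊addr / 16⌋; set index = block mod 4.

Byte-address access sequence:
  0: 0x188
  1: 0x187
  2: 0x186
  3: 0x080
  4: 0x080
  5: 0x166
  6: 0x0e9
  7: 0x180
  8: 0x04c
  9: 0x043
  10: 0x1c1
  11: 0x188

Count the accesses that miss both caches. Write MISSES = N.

MISSES = 6

  [0] addr=0x188 blk=24 s=0: MISS | VC []
  [1] addr=0x187 blk=24 s=0: L1-HIT | VC []
  [2] addr=0x186 blk=24 s=0: L1-HIT | VC []
  [3] addr=0x80 blk=8 s=0: MISS | VC [24]
  [4] addr=0x80 blk=8 s=0: L1-HIT | VC [24]
  [5] addr=0x166 blk=22 s=2: MISS | VC [24]
  [6] addr=0xe9 blk=14 s=2: MISS | VC [24, 22]
  [7] addr=0x180 blk=24 s=0: VC-HIT | VC [8, 22]
  [8] addr=0x4c blk=4 s=0: MISS | VC [8, 22, 24]
  [9] addr=0x43 blk=4 s=0: L1-HIT | VC [8, 22, 24]
  [10] addr=0x1c1 blk=28 s=0: MISS | VC [8, 22, 24, 4]
  [11] addr=0x188 blk=24 s=0: VC-HIT | VC [8, 22, 28, 4]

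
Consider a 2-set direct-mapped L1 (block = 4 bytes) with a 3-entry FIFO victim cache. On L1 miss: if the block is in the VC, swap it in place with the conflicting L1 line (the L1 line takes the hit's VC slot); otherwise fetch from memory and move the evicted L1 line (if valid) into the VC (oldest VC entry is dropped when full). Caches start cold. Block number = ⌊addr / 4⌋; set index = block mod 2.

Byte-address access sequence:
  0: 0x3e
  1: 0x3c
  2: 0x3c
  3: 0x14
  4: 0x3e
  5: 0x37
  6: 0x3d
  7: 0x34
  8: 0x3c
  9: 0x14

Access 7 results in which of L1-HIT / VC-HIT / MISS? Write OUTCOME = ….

  [0] addr=0x3e blk=15 s=1: MISS | VC []
  [1] addr=0x3c blk=15 s=1: L1-HIT | VC []
  [2] addr=0x3c blk=15 s=1: L1-HIT | VC []
  [3] addr=0x14 blk=5 s=1: MISS | VC [15]
  [4] addr=0x3e blk=15 s=1: VC-HIT | VC [5]
  [5] addr=0x37 blk=13 s=1: MISS | VC [5, 15]
  [6] addr=0x3d blk=15 s=1: VC-HIT | VC [5, 13]
  [7] addr=0x34 blk=13 s=1: VC-HIT | VC [5, 15]
  [8] addr=0x3c blk=15 s=1: VC-HIT | VC [5, 13]
  [9] addr=0x14 blk=5 s=1: VC-HIT | VC [15, 13]

OUTCOME = VC-HIT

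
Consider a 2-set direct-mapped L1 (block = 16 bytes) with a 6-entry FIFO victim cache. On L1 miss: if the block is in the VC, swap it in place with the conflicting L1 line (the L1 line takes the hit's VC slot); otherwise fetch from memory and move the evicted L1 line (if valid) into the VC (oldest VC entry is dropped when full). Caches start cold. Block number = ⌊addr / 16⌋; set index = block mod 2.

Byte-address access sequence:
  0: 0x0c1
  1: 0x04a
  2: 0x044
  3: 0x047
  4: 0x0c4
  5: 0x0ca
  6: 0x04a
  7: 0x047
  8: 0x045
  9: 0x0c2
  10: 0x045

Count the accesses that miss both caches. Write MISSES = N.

#0 0xc1→b12/s0 MISS; vc=[]
#1 0x4a→b4/s0 MISS; vc=[12]
#2 0x44→b4/s0 L1-HIT; vc=[12]
#3 0x47→b4/s0 L1-HIT; vc=[12]
#4 0xc4→b12/s0 VC-HIT; vc=[4]
#5 0xca→b12/s0 L1-HIT; vc=[4]
#6 0x4a→b4/s0 VC-HIT; vc=[12]
#7 0x47→b4/s0 L1-HIT; vc=[12]
#8 0x45→b4/s0 L1-HIT; vc=[12]
#9 0xc2→b12/s0 VC-HIT; vc=[4]
#10 0x45→b4/s0 VC-HIT; vc=[12]

MISSES = 2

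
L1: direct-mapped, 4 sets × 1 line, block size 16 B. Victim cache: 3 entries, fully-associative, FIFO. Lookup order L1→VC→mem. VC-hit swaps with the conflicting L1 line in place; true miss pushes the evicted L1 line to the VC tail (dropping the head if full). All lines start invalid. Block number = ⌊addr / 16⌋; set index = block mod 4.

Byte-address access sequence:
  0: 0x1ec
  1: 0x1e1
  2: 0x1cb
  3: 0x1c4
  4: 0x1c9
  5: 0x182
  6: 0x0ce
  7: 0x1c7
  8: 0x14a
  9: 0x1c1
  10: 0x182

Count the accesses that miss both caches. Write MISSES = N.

MISSES = 5

#0 0x1ec→b30/s2 MISS; vc=[]
#1 0x1e1→b30/s2 L1-HIT; vc=[]
#2 0x1cb→b28/s0 MISS; vc=[]
#3 0x1c4→b28/s0 L1-HIT; vc=[]
#4 0x1c9→b28/s0 L1-HIT; vc=[]
#5 0x182→b24/s0 MISS; vc=[28]
#6 0xce→b12/s0 MISS; vc=[28,24]
#7 0x1c7→b28/s0 VC-HIT; vc=[12,24]
#8 0x14a→b20/s0 MISS; vc=[12,24,28]
#9 0x1c1→b28/s0 VC-HIT; vc=[12,24,20]
#10 0x182→b24/s0 VC-HIT; vc=[12,28,20]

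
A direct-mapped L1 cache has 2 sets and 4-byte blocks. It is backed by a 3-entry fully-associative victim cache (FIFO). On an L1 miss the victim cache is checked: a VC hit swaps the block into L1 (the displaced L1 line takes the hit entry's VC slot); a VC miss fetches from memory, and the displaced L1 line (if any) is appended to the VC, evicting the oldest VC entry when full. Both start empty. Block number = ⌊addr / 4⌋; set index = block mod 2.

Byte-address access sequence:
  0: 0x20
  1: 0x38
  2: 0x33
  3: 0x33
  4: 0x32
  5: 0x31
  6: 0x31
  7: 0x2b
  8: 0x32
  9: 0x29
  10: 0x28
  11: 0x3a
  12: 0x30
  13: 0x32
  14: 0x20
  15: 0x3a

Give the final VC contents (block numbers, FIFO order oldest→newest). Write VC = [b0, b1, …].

#0 0x20→b8/s0 MISS; vc=[]
#1 0x38→b14/s0 MISS; vc=[8]
#2 0x33→b12/s0 MISS; vc=[8,14]
#3 0x33→b12/s0 L1-HIT; vc=[8,14]
#4 0x32→b12/s0 L1-HIT; vc=[8,14]
#5 0x31→b12/s0 L1-HIT; vc=[8,14]
#6 0x31→b12/s0 L1-HIT; vc=[8,14]
#7 0x2b→b10/s0 MISS; vc=[8,14,12]
#8 0x32→b12/s0 VC-HIT; vc=[8,14,10]
#9 0x29→b10/s0 VC-HIT; vc=[8,14,12]
#10 0x28→b10/s0 L1-HIT; vc=[8,14,12]
#11 0x3a→b14/s0 VC-HIT; vc=[8,10,12]
#12 0x30→b12/s0 VC-HIT; vc=[8,10,14]
#13 0x32→b12/s0 L1-HIT; vc=[8,10,14]
#14 0x20→b8/s0 VC-HIT; vc=[12,10,14]
#15 0x3a→b14/s0 VC-HIT; vc=[12,10,8]

VC = [12, 10, 8]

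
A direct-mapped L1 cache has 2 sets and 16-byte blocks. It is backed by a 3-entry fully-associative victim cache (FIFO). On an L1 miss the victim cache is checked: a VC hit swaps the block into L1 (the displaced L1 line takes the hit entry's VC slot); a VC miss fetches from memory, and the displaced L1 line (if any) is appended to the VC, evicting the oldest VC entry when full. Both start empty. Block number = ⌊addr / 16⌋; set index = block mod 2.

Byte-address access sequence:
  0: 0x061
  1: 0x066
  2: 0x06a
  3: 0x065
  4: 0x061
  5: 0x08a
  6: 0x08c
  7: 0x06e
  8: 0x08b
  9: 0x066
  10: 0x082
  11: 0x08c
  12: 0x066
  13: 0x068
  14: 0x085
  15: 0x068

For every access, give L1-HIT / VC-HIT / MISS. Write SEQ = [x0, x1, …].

SEQ = [MISS, L1-HIT, L1-HIT, L1-HIT, L1-HIT, MISS, L1-HIT, VC-HIT, VC-HIT, VC-HIT, VC-HIT, L1-HIT, VC-HIT, L1-HIT, VC-HIT, VC-HIT]

0: 0x61 (blk 6, set 0) → MISS  vc=[]
1: 0x66 (blk 6, set 0) → L1-HIT  vc=[]
2: 0x6a (blk 6, set 0) → L1-HIT  vc=[]
3: 0x65 (blk 6, set 0) → L1-HIT  vc=[]
4: 0x61 (blk 6, set 0) → L1-HIT  vc=[]
5: 0x8a (blk 8, set 0) → MISS  vc=[6]
6: 0x8c (blk 8, set 0) → L1-HIT  vc=[6]
7: 0x6e (blk 6, set 0) → VC-HIT  vc=[8]
8: 0x8b (blk 8, set 0) → VC-HIT  vc=[6]
9: 0x66 (blk 6, set 0) → VC-HIT  vc=[8]
10: 0x82 (blk 8, set 0) → VC-HIT  vc=[6]
11: 0x8c (blk 8, set 0) → L1-HIT  vc=[6]
12: 0x66 (blk 6, set 0) → VC-HIT  vc=[8]
13: 0x68 (blk 6, set 0) → L1-HIT  vc=[8]
14: 0x85 (blk 8, set 0) → VC-HIT  vc=[6]
15: 0x68 (blk 6, set 0) → VC-HIT  vc=[8]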